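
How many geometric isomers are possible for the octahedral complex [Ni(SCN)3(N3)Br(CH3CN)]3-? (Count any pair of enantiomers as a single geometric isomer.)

4

The six octahedral sites form three mutually perpendicular trans pairs.
There are 4 geometric isomers: SCN mer (3 arrangements); SCN fac (chiral).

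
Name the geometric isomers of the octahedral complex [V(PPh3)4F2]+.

cis and trans

Systematic placement gives 2 geometric isomers: F trans; F cis.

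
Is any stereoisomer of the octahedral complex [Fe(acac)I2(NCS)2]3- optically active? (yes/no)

In an octahedral complex each vertex has one trans partner and four cis neighbours.
Each acac is bidentate and must span two cis positions.
Systematic placement gives 3 geometric isomers: I trans, NCS cis; I cis, NCS cis (chiral); I cis, NCS trans.
One of these lacks any improper symmetry element and so occurs as an enantiomeric pair, giving 3 + 1 = 4 stereoisomers in total.

yes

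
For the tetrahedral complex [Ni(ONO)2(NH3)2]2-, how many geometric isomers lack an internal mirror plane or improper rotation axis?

Only one geometric arrangement is possible.

0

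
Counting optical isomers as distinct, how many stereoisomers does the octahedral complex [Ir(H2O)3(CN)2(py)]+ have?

3

An octahedron has six vertices in three trans pairs; every non-trans pair is cis.
There are 3 geometric isomers: H2O mer, CN trans; H2O fac, CN cis; H2O mer, CN cis.
Each arrangement has an internal mirror plane or centre of symmetry, so none is chiral.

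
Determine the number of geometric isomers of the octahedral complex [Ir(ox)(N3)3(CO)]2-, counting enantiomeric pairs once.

In an octahedral complex each vertex has one trans partner and four cis neighbours.
Each ox is bidentate and must span two cis positions.
Systematic placement gives 2 geometric isomers: N3 fac; N3 mer.

2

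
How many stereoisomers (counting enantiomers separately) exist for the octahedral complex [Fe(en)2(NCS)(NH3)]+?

Each en is bidentate and must span two cis positions.
The distinct arrangements are (2 in all): NCS and NH3 mutually trans; NCS and NH3 mutually cis (chiral).
One of these lacks any improper symmetry element and so occurs as an enantiomeric pair, giving 2 + 1 = 3 stereoisomers in total.

3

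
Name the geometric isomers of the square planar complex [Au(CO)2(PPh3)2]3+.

cis and trans

The distinct arrangements are (2 in all): CO cis; CO trans.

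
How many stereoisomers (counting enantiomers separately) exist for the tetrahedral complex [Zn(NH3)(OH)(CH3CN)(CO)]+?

All four vertices of a tetrahedron are equivalent and mutually adjacent, so cis/trans isomerism cannot arise.
Only one geometric arrangement is possible; it has no improper symmetry element, so it exists as a pair of enantiomers (2 stereoisomers).

2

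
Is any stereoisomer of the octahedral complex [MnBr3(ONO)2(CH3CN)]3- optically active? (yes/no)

In an octahedral complex each vertex has one trans partner and four cis neighbours.
There are 3 geometric isomers: Br mer, ONO trans; Br mer, ONO cis; Br fac, ONO cis.
Each arrangement has an internal mirror plane or centre of symmetry, so none is chiral.

no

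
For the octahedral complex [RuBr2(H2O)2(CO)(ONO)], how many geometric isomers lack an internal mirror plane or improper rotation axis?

2

The six octahedral sites form three mutually perpendicular trans pairs.
Working through the distinct placements yields 6 geometric isomers: Br trans, H2O cis; Br trans, H2O trans; Br cis, H2O cis (3 arrangements, 2 chiral); Br cis, H2O trans.
Of these, 2 lack any improper symmetry element and so occur as enantiomeric pairs, giving 6 + 2 = 8 stereoisomers in total.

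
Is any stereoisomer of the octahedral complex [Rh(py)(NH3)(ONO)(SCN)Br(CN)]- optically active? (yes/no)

yes

An octahedron has six vertices in three trans pairs; every non-trans pair is cis.
Exhaustive case analysis gives 15 geometric isomers.
Of these, 15 lack any improper symmetry element and so occur as enantiomeric pairs, giving 15 + 15 = 30 stereoisomers in total.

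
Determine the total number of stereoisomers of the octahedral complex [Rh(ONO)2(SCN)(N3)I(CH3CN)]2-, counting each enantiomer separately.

In an octahedral complex each vertex has one trans partner and four cis neighbours.
Systematic enumeration (placing each ligand type in turn and discarding arrangements equivalent by rotation or reflection) gives 9 geometric isomers.
Of these, 6 lack any improper symmetry element and so occur as enantiomeric pairs, giving 9 + 6 = 15 stereoisomers in total.

15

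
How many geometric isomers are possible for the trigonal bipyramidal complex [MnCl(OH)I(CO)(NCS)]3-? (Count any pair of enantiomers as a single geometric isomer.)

In a trigonal bipyramid the two axial positions differ from the three equatorial ones.
Exhaustive case analysis gives 10 geometric isomers.

10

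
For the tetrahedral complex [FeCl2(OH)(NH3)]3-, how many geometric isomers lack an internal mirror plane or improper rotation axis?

In a tetrahedral complex all four positions are equivalent and every pair of ligands is adjacent — there is no cis/trans distinction.
Only one geometric arrangement is possible.

0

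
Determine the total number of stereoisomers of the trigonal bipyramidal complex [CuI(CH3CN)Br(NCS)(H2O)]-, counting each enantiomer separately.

In a trigonal bipyramid the two axial positions differ from the three equatorial ones.
Placing the ligands in turn and identifying arrangements related by rotation or reflection leaves 10 distinct geometric isomers.
Of these, 10 lack any improper symmetry element and so occur as enantiomeric pairs, giving 10 + 10 = 20 stereoisomers in total.

20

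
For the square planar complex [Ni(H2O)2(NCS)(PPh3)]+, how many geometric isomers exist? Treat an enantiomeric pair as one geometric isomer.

In a square planar complex each vertex has one trans partner and two cis neighbours.
There are 2 geometric isomers: H2O cis; H2O trans.

2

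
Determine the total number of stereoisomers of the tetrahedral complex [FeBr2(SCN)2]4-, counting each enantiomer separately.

1

All four vertices of a tetrahedron are equivalent and mutually adjacent, so cis/trans isomerism cannot arise.
Only one geometric arrangement is possible.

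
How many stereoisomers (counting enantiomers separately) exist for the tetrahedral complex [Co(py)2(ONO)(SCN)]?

Only one geometric arrangement is possible.

1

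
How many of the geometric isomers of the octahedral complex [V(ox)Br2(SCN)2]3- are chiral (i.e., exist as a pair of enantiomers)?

The six octahedral sites form three mutually perpendicular trans pairs.
Each ox is bidentate and must span two cis positions.
The distinct arrangements are (3 in all): Br trans, SCN cis; Br cis, SCN cis (chiral); Br cis, SCN trans.
One of these lacks any improper symmetry element and so occurs as an enantiomeric pair, giving 3 + 1 = 4 stereoisomers in total.

1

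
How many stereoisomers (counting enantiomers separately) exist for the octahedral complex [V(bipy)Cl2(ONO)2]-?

An octahedron has six vertices in three trans pairs; every non-trans pair is cis.
Each bipy is bidentate and must span two cis positions.
The distinct arrangements are (3 in all): Cl trans, ONO cis; Cl cis, ONO cis (chiral); Cl cis, ONO trans.
One of these lacks any improper symmetry element and so occurs as an enantiomeric pair, giving 3 + 1 = 4 stereoisomers in total.

4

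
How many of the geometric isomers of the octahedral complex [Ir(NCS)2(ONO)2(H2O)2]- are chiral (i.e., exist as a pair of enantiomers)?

1

In an octahedral complex each vertex has one trans partner and four cis neighbours.
There are 5 geometric isomers: NCS trans, ONO trans, H2O trans; NCS cis, ONO cis, H2O trans; NCS cis, ONO trans, H2O cis; NCS cis, ONO cis, H2O cis (chiral); NCS trans, ONO cis, H2O cis.
One of these lacks any improper symmetry element and so occurs as an enantiomeric pair, giving 5 + 1 = 6 stereoisomers in total.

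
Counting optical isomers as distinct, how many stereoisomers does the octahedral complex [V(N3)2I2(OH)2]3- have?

An octahedron has six vertices in three trans pairs; every non-trans pair is cis.
Systematic placement gives 5 geometric isomers: N3 trans, I trans, OH trans; N3 cis, I trans, OH cis; N3 cis, I cis, OH trans; N3 cis, I cis, OH cis (chiral); N3 trans, I cis, OH cis.
One of these lacks any improper symmetry element and so occurs as an enantiomeric pair, giving 5 + 1 = 6 stereoisomers in total.

6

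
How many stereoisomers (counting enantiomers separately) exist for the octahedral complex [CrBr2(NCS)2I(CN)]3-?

An octahedron has six vertices in three trans pairs; every non-trans pair is cis.
The distinct arrangements are (6 in all): Br trans, NCS trans; Br trans, NCS cis; Br cis, NCS trans; Br cis, NCS cis (3 arrangements, 2 chiral).
Of these, 2 lack any improper symmetry element and so occur as enantiomeric pairs, giving 6 + 2 = 8 stereoisomers in total.

8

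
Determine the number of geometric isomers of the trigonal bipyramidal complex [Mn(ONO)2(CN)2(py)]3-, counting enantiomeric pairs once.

A trigonal bipyramid has two axial and three equatorial sites, which are chemically inequivalent.
Systematic enumeration (placing each ligand type in turn and discarding arrangements equivalent by rotation or reflection) gives 5 geometric isomers.

5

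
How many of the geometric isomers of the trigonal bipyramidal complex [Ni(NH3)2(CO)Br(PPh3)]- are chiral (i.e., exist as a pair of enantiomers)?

3

A trigonal bipyramid has two axial and three equatorial sites, which are chemically inequivalent.
Placing the ligands in turn and identifying arrangements related by rotation or reflection leaves 7 distinct geometric isomers.
Of these, 3 lack any improper symmetry element and so occur as enantiomeric pairs, giving 7 + 3 = 10 stereoisomers in total.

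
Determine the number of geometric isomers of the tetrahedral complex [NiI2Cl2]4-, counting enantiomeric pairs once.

In a tetrahedral complex all four positions are equivalent and every pair of ligands is adjacent — there is no cis/trans distinction.
Only one geometric arrangement is possible.

1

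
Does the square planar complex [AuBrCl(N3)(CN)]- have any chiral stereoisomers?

A square has two trans pairs of vertices; adjacent vertices are cis.
Working through the distinct placements yields 3 geometric isomers: (Br/Cl trans, CN/N3 trans); (Br/N3 trans, CN/Cl trans); (Br/CN trans, Cl/N3 trans).
Each arrangement has an internal mirror plane or centre of symmetry, so none is chiral.

no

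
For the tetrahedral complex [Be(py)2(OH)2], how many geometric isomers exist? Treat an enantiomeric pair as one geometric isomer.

1

In a tetrahedral complex all four positions are equivalent and every pair of ligands is adjacent — there is no cis/trans distinction.
Only one geometric arrangement is possible.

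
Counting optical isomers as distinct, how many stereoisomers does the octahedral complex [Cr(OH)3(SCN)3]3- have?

The six octahedral sites form three mutually perpendicular trans pairs.
Systematic placement gives 2 geometric isomers: OH mer; OH fac.
Each arrangement has an internal mirror plane or centre of symmetry, so none is chiral.

2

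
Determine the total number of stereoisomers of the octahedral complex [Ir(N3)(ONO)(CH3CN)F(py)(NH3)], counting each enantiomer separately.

The six octahedral sites form three mutually perpendicular trans pairs.
Placing the ligands in turn and identifying arrangements related by rotation or reflection leaves 15 distinct geometric isomers.
Of these, 15 lack any improper symmetry element and so occur as enantiomeric pairs, giving 15 + 15 = 30 stereoisomers in total.

30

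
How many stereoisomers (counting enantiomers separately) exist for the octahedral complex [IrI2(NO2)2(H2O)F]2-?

8

There are 6 geometric isomers: I trans, NO2 trans; I cis, NO2 cis (3 arrangements, 2 chiral); I cis, NO2 trans; I trans, NO2 cis.
Of these, 2 lack any improper symmetry element and so occur as enantiomeric pairs, giving 6 + 2 = 8 stereoisomers in total.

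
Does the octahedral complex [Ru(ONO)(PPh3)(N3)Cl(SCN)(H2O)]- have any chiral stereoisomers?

yes

An octahedron has six vertices in three trans pairs; every non-trans pair is cis.
Placing the ligands in turn and identifying arrangements related by rotation or reflection leaves 15 distinct geometric isomers.
Of these, 15 lack any improper symmetry element and so occur as enantiomeric pairs, giving 15 + 15 = 30 stereoisomers in total.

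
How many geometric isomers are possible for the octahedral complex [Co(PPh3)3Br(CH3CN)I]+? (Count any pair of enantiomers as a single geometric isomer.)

4

In an octahedral complex each vertex has one trans partner and four cis neighbours.
The distinct arrangements are (4 in all): PPh3 mer (3 arrangements); PPh3 fac (chiral).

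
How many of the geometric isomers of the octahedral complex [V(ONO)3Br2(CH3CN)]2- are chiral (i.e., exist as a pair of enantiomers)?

The six octahedral sites form three mutually perpendicular trans pairs.
Systematic placement gives 3 geometric isomers: ONO mer, Br trans; ONO mer, Br cis; ONO fac, Br cis.
Each arrangement has an internal mirror plane or centre of symmetry, so none is chiral.

0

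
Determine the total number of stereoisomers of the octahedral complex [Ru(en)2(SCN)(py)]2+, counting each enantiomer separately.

An octahedron has six vertices in three trans pairs; every non-trans pair is cis.
Each en is bidentate and must span two cis positions.
There are 2 geometric isomers: SCN and py mutually cis (chiral); SCN and py mutually trans.
One of these lacks any improper symmetry element and so occurs as an enantiomeric pair, giving 2 + 1 = 3 stereoisomers in total.

3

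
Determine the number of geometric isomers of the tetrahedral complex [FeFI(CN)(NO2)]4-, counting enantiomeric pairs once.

1

In a tetrahedral complex all four positions are equivalent and every pair of ligands is adjacent — there is no cis/trans distinction.
Only one geometric arrangement is possible; it has no improper symmetry element, so it exists as a pair of enantiomers (2 stereoisomers).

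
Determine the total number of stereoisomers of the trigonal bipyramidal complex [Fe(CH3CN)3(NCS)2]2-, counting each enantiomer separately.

3

A trigonal bipyramid has two axial and three equatorial sites, which are chemically inequivalent.
Working through the distinct placements yields 3 geometric isomers: NCS both equatorial; NCS one axial, one equatorial; NCS both axial.
Each arrangement has an internal mirror plane or centre of symmetry, so none is chiral.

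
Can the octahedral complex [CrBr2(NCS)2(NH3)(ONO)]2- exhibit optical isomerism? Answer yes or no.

In an octahedral complex each vertex has one trans partner and four cis neighbours.
The distinct arrangements are (6 in all): Br trans, NCS trans; Br trans, NCS cis; Br cis, NCS cis (3 arrangements, 2 chiral); Br cis, NCS trans.
Of these, 2 lack any improper symmetry element and so occur as enantiomeric pairs, giving 6 + 2 = 8 stereoisomers in total.

yes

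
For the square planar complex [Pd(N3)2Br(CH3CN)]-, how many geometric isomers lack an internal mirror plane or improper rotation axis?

0

In a square planar complex each vertex has one trans partner and two cis neighbours.
Working through the distinct placements yields 2 geometric isomers: N3 cis; N3 trans.
Each arrangement has an internal mirror plane or centre of symmetry, so none is chiral.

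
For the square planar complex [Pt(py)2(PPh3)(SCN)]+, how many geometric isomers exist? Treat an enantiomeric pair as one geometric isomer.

In a square planar complex each vertex has one trans partner and two cis neighbours.
Working through the distinct placements yields 2 geometric isomers: py cis; py trans.

2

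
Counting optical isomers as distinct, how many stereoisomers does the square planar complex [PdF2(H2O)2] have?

In a square planar complex each vertex has one trans partner and two cis neighbours.
The distinct arrangements are (2 in all): F cis; F trans.
Each arrangement has an internal mirror plane or centre of symmetry, so none is chiral.

2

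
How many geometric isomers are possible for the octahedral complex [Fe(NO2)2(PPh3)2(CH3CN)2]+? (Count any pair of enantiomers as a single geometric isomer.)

5

In an octahedral complex each vertex has one trans partner and four cis neighbours.
Systematic placement gives 5 geometric isomers: NO2 trans, PPh3 trans, CH3CN trans; NO2 cis, PPh3 cis, CH3CN trans; NO2 cis, PPh3 trans, CH3CN cis; NO2 cis, PPh3 cis, CH3CN cis (chiral); NO2 trans, PPh3 cis, CH3CN cis.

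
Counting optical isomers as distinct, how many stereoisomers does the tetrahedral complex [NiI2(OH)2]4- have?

Only one geometric arrangement is possible.

1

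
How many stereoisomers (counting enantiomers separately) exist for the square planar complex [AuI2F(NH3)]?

2

The distinct arrangements are (2 in all): I cis; I trans.
Each arrangement has an internal mirror plane or centre of symmetry, so none is chiral.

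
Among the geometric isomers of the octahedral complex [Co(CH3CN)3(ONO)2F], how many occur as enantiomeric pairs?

0

In an octahedral complex each vertex has one trans partner and four cis neighbours.
The distinct arrangements are (3 in all): CH3CN mer, ONO trans; CH3CN mer, ONO cis; CH3CN fac, ONO cis.
Each arrangement has an internal mirror plane or centre of symmetry, so none is chiral.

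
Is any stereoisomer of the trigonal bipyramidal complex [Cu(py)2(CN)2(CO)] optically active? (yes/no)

In a trigonal bipyramid the two axial positions differ from the three equatorial ones.
Systematic enumeration (placing each ligand type in turn and discarding arrangements equivalent by rotation or reflection) gives 5 geometric isomers.
One of these lacks any improper symmetry element and so occurs as an enantiomeric pair, giving 5 + 1 = 6 stereoisomers in total.

yes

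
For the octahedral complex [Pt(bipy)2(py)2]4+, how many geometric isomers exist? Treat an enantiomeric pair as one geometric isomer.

The six octahedral sites form three mutually perpendicular trans pairs.
Each bipy is bidentate and must span two cis positions.
The distinct arrangements are (2 in all): py trans; py cis (chiral).

2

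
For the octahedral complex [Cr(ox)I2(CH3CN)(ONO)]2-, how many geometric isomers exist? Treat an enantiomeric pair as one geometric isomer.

4

The six octahedral sites form three mutually perpendicular trans pairs.
Each ox is bidentate and must span two cis positions.
Working through the distinct placements yields 4 geometric isomers: I cis (3 arrangements, 2 chiral); I trans.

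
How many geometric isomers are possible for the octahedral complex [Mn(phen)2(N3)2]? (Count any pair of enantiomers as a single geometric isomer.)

2

In an octahedral complex each vertex has one trans partner and four cis neighbours.
Each phen is bidentate and must span two cis positions.
Systematic placement gives 2 geometric isomers: N3 trans; N3 cis (chiral).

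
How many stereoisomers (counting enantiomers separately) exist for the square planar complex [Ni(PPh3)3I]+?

1

A square has two trans pairs of vertices; adjacent vertices are cis.
Only one geometric arrangement is possible.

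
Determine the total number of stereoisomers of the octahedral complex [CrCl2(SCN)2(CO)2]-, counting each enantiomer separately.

6

In an octahedral complex each vertex has one trans partner and four cis neighbours.
Systematic placement gives 5 geometric isomers: Cl trans, SCN trans, CO trans; Cl cis, SCN cis, CO trans; Cl cis, SCN trans, CO cis; Cl cis, SCN cis, CO cis (chiral); Cl trans, SCN cis, CO cis.
One of these lacks any improper symmetry element and so occurs as an enantiomeric pair, giving 5 + 1 = 6 stereoisomers in total.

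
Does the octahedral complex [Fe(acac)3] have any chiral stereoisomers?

yes

Each acac is bidentate and must span two cis positions.
Only one geometric arrangement is possible; it has no improper symmetry element, so it exists as a pair of enantiomers (2 stereoisomers).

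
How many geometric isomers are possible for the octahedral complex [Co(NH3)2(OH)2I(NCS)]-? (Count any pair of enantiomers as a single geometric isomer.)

An octahedron has six vertices in three trans pairs; every non-trans pair is cis.
Working through the distinct placements yields 6 geometric isomers: NH3 trans, OH trans; NH3 cis, OH cis (3 arrangements, 2 chiral); NH3 cis, OH trans; NH3 trans, OH cis.

6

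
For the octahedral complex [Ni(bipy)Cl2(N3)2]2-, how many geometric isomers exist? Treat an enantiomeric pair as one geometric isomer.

In an octahedral complex each vertex has one trans partner and four cis neighbours.
Each bipy is bidentate and must span two cis positions.
Systematic placement gives 3 geometric isomers: Cl trans, N3 cis; Cl cis, N3 cis (chiral); Cl cis, N3 trans.

3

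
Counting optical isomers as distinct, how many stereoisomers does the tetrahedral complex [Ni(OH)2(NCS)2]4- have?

Only one geometric arrangement is possible.

1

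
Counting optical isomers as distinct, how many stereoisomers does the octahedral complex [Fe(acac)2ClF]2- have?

3

An octahedron has six vertices in three trans pairs; every non-trans pair is cis.
Each acac is bidentate and must span two cis positions.
Systematic placement gives 2 geometric isomers: Cl and F mutually trans; Cl and F mutually cis (chiral).
One of these lacks any improper symmetry element and so occurs as an enantiomeric pair, giving 2 + 1 = 3 stereoisomers in total.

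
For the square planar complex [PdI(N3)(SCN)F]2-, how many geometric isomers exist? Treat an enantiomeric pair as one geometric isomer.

3

In a square planar complex each vertex has one trans partner and two cis neighbours.
The distinct arrangements are (3 in all): (F/N3 trans, I/SCN trans); (F/SCN trans, I/N3 trans); (F/I trans, N3/SCN trans).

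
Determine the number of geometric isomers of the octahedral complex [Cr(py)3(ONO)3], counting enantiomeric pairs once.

2

An octahedron has six vertices in three trans pairs; every non-trans pair is cis.
Systematic placement gives 2 geometric isomers: py mer; py fac.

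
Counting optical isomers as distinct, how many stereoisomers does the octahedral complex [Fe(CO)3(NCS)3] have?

2

Systematic placement gives 2 geometric isomers: CO mer; CO fac.
Each arrangement has an internal mirror plane or centre of symmetry, so none is chiral.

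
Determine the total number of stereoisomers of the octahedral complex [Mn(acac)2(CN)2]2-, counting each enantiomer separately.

In an octahedral complex each vertex has one trans partner and four cis neighbours.
Each acac is bidentate and must span two cis positions.
Systematic placement gives 2 geometric isomers: CN trans; CN cis (chiral).
One of these lacks any improper symmetry element and so occurs as an enantiomeric pair, giving 2 + 1 = 3 stereoisomers in total.

3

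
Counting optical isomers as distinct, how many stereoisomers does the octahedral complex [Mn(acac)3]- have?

2

Each acac is bidentate and must span two cis positions.
Only one geometric arrangement is possible; it has no improper symmetry element, so it exists as a pair of enantiomers (2 stereoisomers).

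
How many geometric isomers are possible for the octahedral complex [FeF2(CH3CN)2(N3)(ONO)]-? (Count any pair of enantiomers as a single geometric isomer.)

An octahedron has six vertices in three trans pairs; every non-trans pair is cis.
There are 6 geometric isomers: F trans, CH3CN trans; F cis, CH3CN trans; F cis, CH3CN cis (3 arrangements, 2 chiral); F trans, CH3CN cis.

6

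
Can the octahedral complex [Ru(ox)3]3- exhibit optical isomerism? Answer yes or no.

The six octahedral sites form three mutually perpendicular trans pairs.
Each ox is bidentate and must span two cis positions.
Only one geometric arrangement is possible; it has no improper symmetry element, so it exists as a pair of enantiomers (2 stereoisomers).

yes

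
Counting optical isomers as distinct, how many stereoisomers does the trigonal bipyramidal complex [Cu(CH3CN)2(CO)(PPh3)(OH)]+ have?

A trigonal bipyramid has two axial and three equatorial sites, which are chemically inequivalent.
Placing the ligands in turn and identifying arrangements related by rotation or reflection leaves 7 distinct geometric isomers.
Of these, 3 lack any improper symmetry element and so occur as enantiomeric pairs, giving 7 + 3 = 10 stereoisomers in total.

10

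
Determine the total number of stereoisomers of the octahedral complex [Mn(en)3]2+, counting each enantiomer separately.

In an octahedral complex each vertex has one trans partner and four cis neighbours.
Each en is bidentate and must span two cis positions.
Only one geometric arrangement is possible; it has no improper symmetry element, so it exists as a pair of enantiomers (2 stereoisomers).

2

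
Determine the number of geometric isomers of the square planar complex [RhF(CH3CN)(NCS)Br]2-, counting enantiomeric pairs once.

3

A square has two trans pairs of vertices; adjacent vertices are cis.
Systematic placement gives 3 geometric isomers: (Br/F trans, CH3CN/NCS trans); (Br/NCS trans, CH3CN/F trans); (Br/CH3CN trans, F/NCS trans).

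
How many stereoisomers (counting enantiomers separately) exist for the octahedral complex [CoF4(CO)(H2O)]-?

The six octahedral sites form three mutually perpendicular trans pairs.
Systematic placement gives 2 geometric isomers: CO and H2O mutually cis; CO and H2O mutually trans.
Each arrangement has an internal mirror plane or centre of symmetry, so none is chiral.

2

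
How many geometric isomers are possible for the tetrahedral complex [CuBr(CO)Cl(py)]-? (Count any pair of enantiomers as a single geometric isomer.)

1

In a tetrahedral complex all four positions are equivalent and every pair of ligands is adjacent — there is no cis/trans distinction.
Only one geometric arrangement is possible; it has no improper symmetry element, so it exists as a pair of enantiomers (2 stereoisomers).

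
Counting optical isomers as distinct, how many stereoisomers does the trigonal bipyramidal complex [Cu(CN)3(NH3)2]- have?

3

Systematic placement gives 3 geometric isomers: NH3 both equatorial; NH3 one axial, one equatorial; NH3 both axial.
Each arrangement has an internal mirror plane or centre of symmetry, so none is chiral.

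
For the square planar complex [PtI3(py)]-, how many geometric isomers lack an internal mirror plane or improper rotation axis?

0

Only one geometric arrangement is possible.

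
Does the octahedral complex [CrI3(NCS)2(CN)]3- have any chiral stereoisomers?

no

The six octahedral sites form three mutually perpendicular trans pairs.
Systematic placement gives 3 geometric isomers: I mer, NCS trans; I fac, NCS cis; I mer, NCS cis.
Each arrangement has an internal mirror plane or centre of symmetry, so none is chiral.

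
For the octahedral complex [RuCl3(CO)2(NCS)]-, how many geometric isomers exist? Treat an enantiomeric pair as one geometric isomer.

3

The six octahedral sites form three mutually perpendicular trans pairs.
The distinct arrangements are (3 in all): Cl mer, CO trans; Cl fac, CO cis; Cl mer, CO cis.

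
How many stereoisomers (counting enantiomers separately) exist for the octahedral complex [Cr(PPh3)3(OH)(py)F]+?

An octahedron has six vertices in three trans pairs; every non-trans pair is cis.
Systematic placement gives 4 geometric isomers: PPh3 mer (3 arrangements); PPh3 fac (chiral).
One of these lacks any improper symmetry element and so occurs as an enantiomeric pair, giving 4 + 1 = 5 stereoisomers in total.

5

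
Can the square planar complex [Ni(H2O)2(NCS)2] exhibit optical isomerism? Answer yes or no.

In a square planar complex each vertex has one trans partner and two cis neighbours.
The distinct arrangements are (2 in all): H2O cis; H2O trans.
Each arrangement has an internal mirror plane or centre of symmetry, so none is chiral.

no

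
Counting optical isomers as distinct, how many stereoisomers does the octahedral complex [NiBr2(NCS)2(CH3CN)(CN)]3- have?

8

An octahedron has six vertices in three trans pairs; every non-trans pair is cis.
The distinct arrangements are (6 in all): Br trans, NCS trans; Br trans, NCS cis; Br cis, NCS trans; Br cis, NCS cis (3 arrangements, 2 chiral).
Of these, 2 lack any improper symmetry element and so occur as enantiomeric pairs, giving 6 + 2 = 8 stereoisomers in total.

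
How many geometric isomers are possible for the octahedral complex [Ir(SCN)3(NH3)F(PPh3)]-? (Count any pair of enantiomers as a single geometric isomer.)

4

The distinct arrangements are (4 in all): SCN mer (3 arrangements); SCN fac (chiral).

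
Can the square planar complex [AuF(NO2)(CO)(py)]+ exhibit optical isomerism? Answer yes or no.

A square has two trans pairs of vertices; adjacent vertices are cis.
Systematic placement gives 3 geometric isomers: (CO/NO2 trans, F/py trans); (CO/py trans, F/NO2 trans); (CO/F trans, NO2/py trans).
Each arrangement has an internal mirror plane or centre of symmetry, so none is chiral.

no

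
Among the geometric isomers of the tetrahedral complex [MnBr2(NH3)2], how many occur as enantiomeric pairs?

Only one geometric arrangement is possible.

0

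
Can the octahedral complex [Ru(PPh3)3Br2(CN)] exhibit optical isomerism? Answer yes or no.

no

In an octahedral complex each vertex has one trans partner and four cis neighbours.
There are 3 geometric isomers: PPh3 mer, Br trans; PPh3 mer, Br cis; PPh3 fac, Br cis.
Each arrangement has an internal mirror plane or centre of symmetry, so none is chiral.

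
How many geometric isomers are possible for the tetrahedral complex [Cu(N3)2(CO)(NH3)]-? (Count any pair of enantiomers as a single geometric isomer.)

In a tetrahedral complex all four positions are equivalent and every pair of ligands is adjacent — there is no cis/trans distinction.
Only one geometric arrangement is possible.

1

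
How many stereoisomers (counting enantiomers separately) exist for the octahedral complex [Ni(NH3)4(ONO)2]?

The six octahedral sites form three mutually perpendicular trans pairs.
There are 2 geometric isomers: ONO trans; ONO cis.
Each arrangement has an internal mirror plane or centre of symmetry, so none is chiral.

2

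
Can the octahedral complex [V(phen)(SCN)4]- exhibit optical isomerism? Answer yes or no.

no

In an octahedral complex each vertex has one trans partner and four cis neighbours.
Each phen is bidentate and must span two cis positions.
Only one geometric arrangement is possible.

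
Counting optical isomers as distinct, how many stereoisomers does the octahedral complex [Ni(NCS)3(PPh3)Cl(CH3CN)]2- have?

An octahedron has six vertices in three trans pairs; every non-trans pair is cis.
There are 4 geometric isomers: NCS mer (3 arrangements); NCS fac (chiral).
One of these lacks any improper symmetry element and so occurs as an enantiomeric pair, giving 4 + 1 = 5 stereoisomers in total.

5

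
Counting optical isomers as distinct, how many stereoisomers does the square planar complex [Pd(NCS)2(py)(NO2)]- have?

2

A square has two trans pairs of vertices; adjacent vertices are cis.
The distinct arrangements are (2 in all): NCS cis; NCS trans.
Each arrangement has an internal mirror plane or centre of symmetry, so none is chiral.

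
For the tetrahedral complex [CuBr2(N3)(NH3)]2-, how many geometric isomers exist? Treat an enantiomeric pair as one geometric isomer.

1

Only one geometric arrangement is possible.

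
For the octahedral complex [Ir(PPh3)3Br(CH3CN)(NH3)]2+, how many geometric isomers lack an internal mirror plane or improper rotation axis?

The six octahedral sites form three mutually perpendicular trans pairs.
Systematic placement gives 4 geometric isomers: PPh3 mer (3 arrangements); PPh3 fac (chiral).
One of these lacks any improper symmetry element and so occurs as an enantiomeric pair, giving 4 + 1 = 5 stereoisomers in total.

1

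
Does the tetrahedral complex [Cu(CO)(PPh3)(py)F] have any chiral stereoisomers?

All four vertices of a tetrahedron are equivalent and mutually adjacent, so cis/trans isomerism cannot arise.
Only one geometric arrangement is possible; it has no improper symmetry element, so it exists as a pair of enantiomers (2 stereoisomers).

yes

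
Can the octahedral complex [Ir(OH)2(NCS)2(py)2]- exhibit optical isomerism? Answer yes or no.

yes

Working through the distinct placements yields 5 geometric isomers: OH trans, NCS trans, py trans; OH cis, NCS trans, py cis; OH cis, NCS cis, py trans; OH cis, NCS cis, py cis (chiral); OH trans, NCS cis, py cis.
One of these lacks any improper symmetry element and so occurs as an enantiomeric pair, giving 5 + 1 = 6 stereoisomers in total.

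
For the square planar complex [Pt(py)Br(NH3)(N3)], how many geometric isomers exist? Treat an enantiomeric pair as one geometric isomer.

The distinct arrangements are (3 in all): (Br/NH3 trans, N3/py trans); (Br/py trans, N3/NH3 trans); (Br/N3 trans, NH3/py trans).

3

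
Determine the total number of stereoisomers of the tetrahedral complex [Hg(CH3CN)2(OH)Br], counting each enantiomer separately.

1

Only one geometric arrangement is possible.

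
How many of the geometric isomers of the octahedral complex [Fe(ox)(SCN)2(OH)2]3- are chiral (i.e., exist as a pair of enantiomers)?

1

Each ox is bidentate and must span two cis positions.
Working through the distinct placements yields 3 geometric isomers: SCN cis, OH trans; SCN cis, OH cis (chiral); SCN trans, OH cis.
One of these lacks any improper symmetry element and so occurs as an enantiomeric pair, giving 3 + 1 = 4 stereoisomers in total.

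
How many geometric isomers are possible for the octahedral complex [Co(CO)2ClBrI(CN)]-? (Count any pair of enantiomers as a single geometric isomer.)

9

In an octahedral complex each vertex has one trans partner and four cis neighbours.
Exhaustive case analysis gives 9 geometric isomers.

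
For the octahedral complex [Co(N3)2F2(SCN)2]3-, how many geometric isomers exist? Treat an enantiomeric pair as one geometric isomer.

In an octahedral complex each vertex has one trans partner and four cis neighbours.
The distinct arrangements are (5 in all): N3 trans, F trans, SCN trans; N3 cis, F trans, SCN cis; N3 cis, F cis, SCN trans; N3 cis, F cis, SCN cis (chiral); N3 trans, F cis, SCN cis.

5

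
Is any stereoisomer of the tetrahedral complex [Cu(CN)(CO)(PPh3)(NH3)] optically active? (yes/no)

yes

Only one geometric arrangement is possible; it has no improper symmetry element, so it exists as a pair of enantiomers (2 stereoisomers).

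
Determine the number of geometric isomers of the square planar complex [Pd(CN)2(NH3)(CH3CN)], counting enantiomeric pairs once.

In a square planar complex each vertex has one trans partner and two cis neighbours.
There are 2 geometric isomers: CN cis; CN trans.

2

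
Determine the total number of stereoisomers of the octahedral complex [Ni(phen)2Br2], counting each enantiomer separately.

3

An octahedron has six vertices in three trans pairs; every non-trans pair is cis.
Each phen is bidentate and must span two cis positions.
The distinct arrangements are (2 in all): Br trans; Br cis (chiral).
One of these lacks any improper symmetry element and so occurs as an enantiomeric pair, giving 2 + 1 = 3 stereoisomers in total.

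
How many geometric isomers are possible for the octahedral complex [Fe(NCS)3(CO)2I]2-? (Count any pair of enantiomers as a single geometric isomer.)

3

Working through the distinct placements yields 3 geometric isomers: NCS mer, CO trans; NCS mer, CO cis; NCS fac, CO cis.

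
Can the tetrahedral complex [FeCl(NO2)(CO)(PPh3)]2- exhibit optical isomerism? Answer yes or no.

Only one geometric arrangement is possible; it has no improper symmetry element, so it exists as a pair of enantiomers (2 stereoisomers).

yes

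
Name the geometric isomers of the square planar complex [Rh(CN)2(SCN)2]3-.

A square has two trans pairs of vertices; adjacent vertices are cis.
The distinct arrangements are (2 in all): CN cis; CN trans.

cis and trans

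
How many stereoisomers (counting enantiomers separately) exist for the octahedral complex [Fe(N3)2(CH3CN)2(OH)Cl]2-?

8

The six octahedral sites form three mutually perpendicular trans pairs.
The distinct arrangements are (6 in all): N3 cis, CH3CN trans; N3 trans, CH3CN trans; N3 cis, CH3CN cis (3 arrangements, 2 chiral); N3 trans, CH3CN cis.
Of these, 2 lack any improper symmetry element and so occur as enantiomeric pairs, giving 6 + 2 = 8 stereoisomers in total.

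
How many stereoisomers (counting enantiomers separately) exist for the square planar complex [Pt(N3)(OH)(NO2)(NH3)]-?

In a square planar complex each vertex has one trans partner and two cis neighbours.
There are 3 geometric isomers: (N3/NO2 trans, NH3/OH trans); (N3/OH trans, NH3/NO2 trans); (N3/NH3 trans, NO2/OH trans).
Each arrangement has an internal mirror plane or centre of symmetry, so none is chiral.

3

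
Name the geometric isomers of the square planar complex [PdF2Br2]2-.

cis and trans

Working through the distinct placements yields 2 geometric isomers: F cis; F trans.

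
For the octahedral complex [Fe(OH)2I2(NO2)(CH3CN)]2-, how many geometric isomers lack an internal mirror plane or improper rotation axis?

2

An octahedron has six vertices in three trans pairs; every non-trans pair is cis.
The distinct arrangements are (6 in all): OH trans, I cis; OH cis, I cis (3 arrangements, 2 chiral); OH trans, I trans; OH cis, I trans.
Of these, 2 lack any improper symmetry element and so occur as enantiomeric pairs, giving 6 + 2 = 8 stereoisomers in total.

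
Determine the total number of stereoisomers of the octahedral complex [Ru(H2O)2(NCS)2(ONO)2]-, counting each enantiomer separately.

6

In an octahedral complex each vertex has one trans partner and four cis neighbours.
There are 5 geometric isomers: H2O trans, NCS trans, ONO trans; H2O trans, NCS cis, ONO cis; H2O cis, NCS cis, ONO trans; H2O cis, NCS cis, ONO cis (chiral); H2O cis, NCS trans, ONO cis.
One of these lacks any improper symmetry element and so occurs as an enantiomeric pair, giving 5 + 1 = 6 stereoisomers in total.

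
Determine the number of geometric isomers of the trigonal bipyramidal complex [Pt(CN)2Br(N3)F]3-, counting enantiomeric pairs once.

In a trigonal bipyramid the two axial positions differ from the three equatorial ones.
Systematic enumeration (placing each ligand type in turn and discarding arrangements equivalent by rotation or reflection) gives 7 geometric isomers.

7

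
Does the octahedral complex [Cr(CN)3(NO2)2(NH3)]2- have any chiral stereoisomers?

An octahedron has six vertices in three trans pairs; every non-trans pair is cis.
There are 3 geometric isomers: CN mer, NO2 trans; CN mer, NO2 cis; CN fac, NO2 cis.
Each arrangement has an internal mirror plane or centre of symmetry, so none is chiral.

no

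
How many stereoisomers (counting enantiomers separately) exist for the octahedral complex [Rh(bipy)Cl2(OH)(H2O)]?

An octahedron has six vertices in three trans pairs; every non-trans pair is cis.
Each bipy is bidentate and must span two cis positions.
Systematic placement gives 4 geometric isomers: Cl trans; Cl cis (3 arrangements, 2 chiral).
Of these, 2 lack any improper symmetry element and so occur as enantiomeric pairs, giving 4 + 2 = 6 stereoisomers in total.

6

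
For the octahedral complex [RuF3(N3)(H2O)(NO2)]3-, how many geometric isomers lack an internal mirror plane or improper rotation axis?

1

An octahedron has six vertices in three trans pairs; every non-trans pair is cis.
Systematic placement gives 4 geometric isomers: F mer (3 arrangements); F fac (chiral).
One of these lacks any improper symmetry element and so occurs as an enantiomeric pair, giving 4 + 1 = 5 stereoisomers in total.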